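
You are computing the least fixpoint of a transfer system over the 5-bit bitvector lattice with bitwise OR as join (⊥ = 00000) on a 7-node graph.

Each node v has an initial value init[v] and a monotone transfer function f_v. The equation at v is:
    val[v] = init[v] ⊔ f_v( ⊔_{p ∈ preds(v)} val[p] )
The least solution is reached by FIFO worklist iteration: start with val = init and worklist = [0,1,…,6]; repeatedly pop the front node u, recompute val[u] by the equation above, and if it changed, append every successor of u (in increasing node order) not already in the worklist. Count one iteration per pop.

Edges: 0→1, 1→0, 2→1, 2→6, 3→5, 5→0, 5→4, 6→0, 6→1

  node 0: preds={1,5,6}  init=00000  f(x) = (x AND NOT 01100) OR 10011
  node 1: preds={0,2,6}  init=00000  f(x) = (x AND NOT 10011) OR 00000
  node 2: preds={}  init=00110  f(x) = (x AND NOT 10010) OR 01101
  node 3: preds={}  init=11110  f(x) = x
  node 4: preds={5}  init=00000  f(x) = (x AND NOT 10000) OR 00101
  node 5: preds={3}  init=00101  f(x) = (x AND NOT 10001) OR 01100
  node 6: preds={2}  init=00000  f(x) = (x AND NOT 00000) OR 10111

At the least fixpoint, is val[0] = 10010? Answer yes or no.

Trace (11 dequeues):
  [1] u=0 | in 00101 | out 10011 | prev 00000 | push {}
  [2] u=1 | in 10111 | out 00100 | prev 00000 | push {0}
  [3] u=2 | in 00000 | out 01111 | prev 00110 | push {1}
  [4] u=3 | in 00000 | out 11110 | ==
  [5] u=4 | in 00101 | out 00101 | prev 00000 | push {}
  [6] u=5 | in 11110 | out 01111 | prev 00101 | push {4}
  [7] u=6 | in 01111 | out 11111 | prev 00000 | push {}
  [8] u=0 | in 11111 | out 10011 | ==
  [9] u=1 | in 11111 | out 01100 | prev 00100 | push {0}
  [10] u=4 | in 01111 | out 01111 | prev 00101 | push {}
  [11] u=0 | in 11111 | out 10011 | ==

Converged values:
  [0] 10011
  [1] 01100
  [2] 01111
  [3] 11110
  [4] 01111
  [5] 01111
  [6] 11111

no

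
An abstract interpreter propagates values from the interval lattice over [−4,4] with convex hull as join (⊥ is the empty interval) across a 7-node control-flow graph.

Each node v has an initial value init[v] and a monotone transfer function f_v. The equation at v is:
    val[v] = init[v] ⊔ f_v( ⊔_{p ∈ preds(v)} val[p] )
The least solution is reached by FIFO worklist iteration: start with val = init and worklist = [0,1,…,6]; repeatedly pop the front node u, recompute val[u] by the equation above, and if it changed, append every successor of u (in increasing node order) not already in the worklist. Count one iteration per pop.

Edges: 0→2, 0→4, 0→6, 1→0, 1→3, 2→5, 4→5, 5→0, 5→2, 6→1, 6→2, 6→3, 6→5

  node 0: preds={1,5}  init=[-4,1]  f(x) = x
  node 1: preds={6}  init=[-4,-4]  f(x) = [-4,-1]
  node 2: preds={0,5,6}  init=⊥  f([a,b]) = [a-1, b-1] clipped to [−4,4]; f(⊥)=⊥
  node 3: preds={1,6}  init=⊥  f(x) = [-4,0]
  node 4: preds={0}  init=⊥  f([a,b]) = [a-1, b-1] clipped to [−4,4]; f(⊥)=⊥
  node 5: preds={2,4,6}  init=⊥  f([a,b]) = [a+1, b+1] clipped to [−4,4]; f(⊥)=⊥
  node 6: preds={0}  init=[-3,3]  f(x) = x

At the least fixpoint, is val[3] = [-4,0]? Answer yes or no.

Iteration log — 18 steps:
  step 1. node 0  ⊔preds=[-4,-4]  new=[-4,1]  stable
  step 2. node 1  ⊔preds=[-3,3]  new=[-4,-1]  old=[-4,-4]  +wl: 0
  step 3. node 2  ⊔preds=[-4,3]  new=[-4,2]  old=⊥  +wl: 
  step 4. node 3  ⊔preds=[-4,3]  new=[-4,0]  old=⊥  +wl: 
  step 5. node 4  ⊔preds=[-4,1]  new=[-4,0]  old=⊥  +wl: 
  step 6. node 5  ⊔preds=[-4,3]  new=[-3,4]  old=⊥  +wl: 2
  step 7. node 6  ⊔preds=[-4,1]  new=[-4,3]  old=[-3,3]  +wl: 1,3,5
  step 8. node 0  ⊔preds=[-4,4]  new=[-4,4]  old=[-4,1]  +wl: 4,6
  step 9. node 2  ⊔preds=[-4,4]  new=[-4,3]  old=[-4,2]  +wl: 
  step 10. node 1  ⊔preds=[-4,3]  new=[-4,-1]  stable
  step 11. node 3  ⊔preds=[-4,3]  new=[-4,0]  stable
  step 12. node 5  ⊔preds=[-4,3]  new=[-3,4]  stable
  step 13. node 4  ⊔preds=[-4,4]  new=[-4,3]  old=[-4,0]  +wl: 5
  step 14. node 6  ⊔preds=[-4,4]  new=[-4,4]  old=[-4,3]  +wl: 1,2,3
  step 15. node 5  ⊔preds=[-4,4]  new=[-3,4]  stable
  step 16. node 1  ⊔preds=[-4,4]  new=[-4,-1]  stable
  step 17. node 2  ⊔preds=[-4,4]  new=[-4,3]  stable
  step 18. node 3  ⊔preds=[-4,4]  new=[-4,0]  stable

Least fixpoint reached:
  node 0: [-4,4]
  node 1: [-4,-1]
  node 2: [-4,3]
  node 3: [-4,0]
  node 4: [-4,3]
  node 5: [-3,4]
  node 6: [-4,4]

yes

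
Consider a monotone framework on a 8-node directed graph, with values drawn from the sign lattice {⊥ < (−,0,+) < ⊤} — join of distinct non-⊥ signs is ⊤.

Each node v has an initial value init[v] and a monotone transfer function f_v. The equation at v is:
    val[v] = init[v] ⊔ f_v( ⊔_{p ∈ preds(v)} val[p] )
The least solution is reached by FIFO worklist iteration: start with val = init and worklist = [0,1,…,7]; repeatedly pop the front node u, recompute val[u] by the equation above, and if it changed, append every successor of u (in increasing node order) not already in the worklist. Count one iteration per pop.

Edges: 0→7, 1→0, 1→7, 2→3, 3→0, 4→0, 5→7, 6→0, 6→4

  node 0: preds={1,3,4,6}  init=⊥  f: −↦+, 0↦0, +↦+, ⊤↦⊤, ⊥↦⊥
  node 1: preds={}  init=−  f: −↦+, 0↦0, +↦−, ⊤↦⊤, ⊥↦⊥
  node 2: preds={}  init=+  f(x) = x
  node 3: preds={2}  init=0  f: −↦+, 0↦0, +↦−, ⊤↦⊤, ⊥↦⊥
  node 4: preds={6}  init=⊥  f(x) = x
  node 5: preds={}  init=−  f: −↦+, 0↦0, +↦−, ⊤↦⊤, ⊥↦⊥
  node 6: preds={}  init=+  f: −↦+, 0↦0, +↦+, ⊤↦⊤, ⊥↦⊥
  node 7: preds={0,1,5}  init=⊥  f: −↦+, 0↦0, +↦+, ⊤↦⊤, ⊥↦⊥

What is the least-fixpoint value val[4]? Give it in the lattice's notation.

Iteration log — 9 steps:
  step 1. node 0  ⊔preds=⊤  new=⊤  old=⊥  +wl: 
  step 2. node 1  ⊔preds=⊥  new=−  stable
  step 3. node 2  ⊔preds=⊥  new=+  stable
  step 4. node 3  ⊔preds=+  new=⊤  old=0  +wl: 0
  step 5. node 4  ⊔preds=+  new=+  old=⊥  +wl: 
  step 6. node 5  ⊔preds=⊥  new=−  stable
  step 7. node 6  ⊔preds=⊥  new=+  stable
  step 8. node 7  ⊔preds=⊤  new=⊤  old=⊥  +wl: 
  step 9. node 0  ⊔preds=⊤  new=⊤  stable

Least fixpoint reached:
  node 0: ⊤
  node 1: −
  node 2: +
  node 3: ⊤
  node 4: +
  node 5: −
  node 6: +
  node 7: ⊤

+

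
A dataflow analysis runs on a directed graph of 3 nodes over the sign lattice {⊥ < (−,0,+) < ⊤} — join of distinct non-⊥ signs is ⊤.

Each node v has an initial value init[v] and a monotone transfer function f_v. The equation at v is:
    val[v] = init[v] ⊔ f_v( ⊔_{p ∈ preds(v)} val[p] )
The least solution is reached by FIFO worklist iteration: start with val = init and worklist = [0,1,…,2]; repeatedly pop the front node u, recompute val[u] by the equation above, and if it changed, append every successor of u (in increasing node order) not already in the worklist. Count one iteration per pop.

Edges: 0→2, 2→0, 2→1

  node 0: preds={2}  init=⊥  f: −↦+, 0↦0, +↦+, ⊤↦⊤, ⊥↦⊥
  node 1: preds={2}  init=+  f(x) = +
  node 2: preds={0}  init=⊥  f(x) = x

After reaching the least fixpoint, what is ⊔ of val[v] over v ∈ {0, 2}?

Worklist (3 pops):
  #1 pop 0: in=⊥ → ⊥ (no change)
  #2 pop 1: in=⊥ → + (no change)
  #3 pop 2: in=⊥ → ⊥ (no change)

Fixpoint:
  val[0] = ⊥
  val[1] = +
  val[2] = ⊥

⊥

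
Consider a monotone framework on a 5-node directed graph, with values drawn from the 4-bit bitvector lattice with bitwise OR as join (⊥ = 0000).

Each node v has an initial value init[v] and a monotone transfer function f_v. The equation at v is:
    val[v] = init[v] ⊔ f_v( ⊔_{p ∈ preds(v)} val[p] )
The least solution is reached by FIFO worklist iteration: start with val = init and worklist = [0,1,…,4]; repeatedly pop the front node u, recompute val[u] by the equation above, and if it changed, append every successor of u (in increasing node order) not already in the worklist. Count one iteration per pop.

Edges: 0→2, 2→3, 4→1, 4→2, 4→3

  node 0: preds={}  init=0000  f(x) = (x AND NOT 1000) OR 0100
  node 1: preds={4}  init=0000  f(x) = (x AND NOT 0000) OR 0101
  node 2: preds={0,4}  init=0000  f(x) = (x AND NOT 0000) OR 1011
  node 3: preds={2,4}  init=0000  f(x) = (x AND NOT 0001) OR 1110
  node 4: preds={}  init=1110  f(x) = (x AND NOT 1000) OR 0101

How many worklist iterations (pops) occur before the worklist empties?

8

Iteration log — 8 steps:
  step 1. node 0  ⊔preds=0000  new=0100  old=0000  +wl: 
  step 2. node 1  ⊔preds=1110  new=1111  old=0000  +wl: 
  step 3. node 2  ⊔preds=1110  new=1111  old=0000  +wl: 
  step 4. node 3  ⊔preds=1111  new=1110  old=0000  +wl: 
  step 5. node 4  ⊔preds=0000  new=1111  old=1110  +wl: 1,2,3
  step 6. node 1  ⊔preds=1111  new=1111  stable
  step 7. node 2  ⊔preds=1111  new=1111  stable
  step 8. node 3  ⊔preds=1111  new=1110  stable

Least fixpoint reached:
  node 0: 0100
  node 1: 1111
  node 2: 1111
  node 3: 1110
  node 4: 1111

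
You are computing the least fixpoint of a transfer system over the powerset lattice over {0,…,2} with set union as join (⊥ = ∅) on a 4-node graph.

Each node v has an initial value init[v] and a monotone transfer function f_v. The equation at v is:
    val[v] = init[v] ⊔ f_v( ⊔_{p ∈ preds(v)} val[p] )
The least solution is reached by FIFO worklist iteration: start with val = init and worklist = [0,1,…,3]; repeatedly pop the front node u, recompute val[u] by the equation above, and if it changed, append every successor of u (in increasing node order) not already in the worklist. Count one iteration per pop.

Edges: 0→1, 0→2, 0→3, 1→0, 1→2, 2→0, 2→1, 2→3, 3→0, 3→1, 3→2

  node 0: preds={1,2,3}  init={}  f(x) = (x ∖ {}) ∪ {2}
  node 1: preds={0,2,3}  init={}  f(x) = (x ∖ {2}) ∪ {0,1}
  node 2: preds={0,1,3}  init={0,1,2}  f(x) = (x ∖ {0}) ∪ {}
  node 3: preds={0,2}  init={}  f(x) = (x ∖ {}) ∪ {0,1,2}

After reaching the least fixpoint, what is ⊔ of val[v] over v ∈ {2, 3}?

{0,1,2}

Iteration log — 7 steps:
  step 1. node 0  ⊔preds={0,1,2}  new={0,1,2}  old={}  +wl: 
  step 2. node 1  ⊔preds={0,1,2}  new={0,1}  old={}  +wl: 0
  step 3. node 2  ⊔preds={0,1,2}  new={0,1,2}  stable
  step 4. node 3  ⊔preds={0,1,2}  new={0,1,2}  old={}  +wl: 1,2
  step 5. node 0  ⊔preds={0,1,2}  new={0,1,2}  stable
  step 6. node 1  ⊔preds={0,1,2}  new={0,1}  stable
  step 7. node 2  ⊔preds={0,1,2}  new={0,1,2}  stable

Least fixpoint reached:
  node 0: {0,1,2}
  node 1: {0,1}
  node 2: {0,1,2}
  node 3: {0,1,2}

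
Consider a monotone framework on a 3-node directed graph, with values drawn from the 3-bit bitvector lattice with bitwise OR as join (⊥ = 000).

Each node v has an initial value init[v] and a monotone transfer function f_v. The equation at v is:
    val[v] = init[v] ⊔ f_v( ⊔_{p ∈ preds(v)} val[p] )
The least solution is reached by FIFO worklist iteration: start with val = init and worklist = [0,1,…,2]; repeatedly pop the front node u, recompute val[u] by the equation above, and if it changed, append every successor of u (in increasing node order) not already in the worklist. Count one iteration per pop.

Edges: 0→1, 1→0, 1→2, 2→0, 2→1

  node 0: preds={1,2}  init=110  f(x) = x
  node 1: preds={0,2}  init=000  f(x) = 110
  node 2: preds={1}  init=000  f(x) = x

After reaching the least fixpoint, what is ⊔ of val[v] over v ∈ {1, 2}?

Worklist (5 pops):
  #1 pop 0: in=000 → 110 (no change)
  #2 pop 1: in=110 → 110 (was 000); enqueue [0]
  #3 pop 2: in=110 → 110 (was 000); enqueue [1]
  #4 pop 0: in=110 → 110 (no change)
  #5 pop 1: in=110 → 110 (no change)

Fixpoint:
  val[0] = 110
  val[1] = 110
  val[2] = 110

110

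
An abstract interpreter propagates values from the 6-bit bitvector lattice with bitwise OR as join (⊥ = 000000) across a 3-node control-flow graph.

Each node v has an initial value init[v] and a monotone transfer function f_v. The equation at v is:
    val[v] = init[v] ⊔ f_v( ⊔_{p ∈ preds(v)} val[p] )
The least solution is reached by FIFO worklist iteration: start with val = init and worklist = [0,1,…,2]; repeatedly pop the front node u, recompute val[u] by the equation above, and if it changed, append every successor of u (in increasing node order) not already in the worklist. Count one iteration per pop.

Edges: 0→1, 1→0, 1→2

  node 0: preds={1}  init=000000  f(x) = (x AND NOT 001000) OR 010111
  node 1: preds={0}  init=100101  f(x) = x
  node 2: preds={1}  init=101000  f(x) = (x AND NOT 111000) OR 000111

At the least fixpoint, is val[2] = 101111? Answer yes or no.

Iteration log — 4 steps:
  step 1. node 0  ⊔preds=100101  new=110111  old=000000  +wl: 
  step 2. node 1  ⊔preds=110111  new=110111  old=100101  +wl: 0
  step 3. node 2  ⊔preds=110111  new=101111  old=101000  +wl: 
  step 4. node 0  ⊔preds=110111  new=110111  stable

Least fixpoint reached:
  node 0: 110111
  node 1: 110111
  node 2: 101111

yes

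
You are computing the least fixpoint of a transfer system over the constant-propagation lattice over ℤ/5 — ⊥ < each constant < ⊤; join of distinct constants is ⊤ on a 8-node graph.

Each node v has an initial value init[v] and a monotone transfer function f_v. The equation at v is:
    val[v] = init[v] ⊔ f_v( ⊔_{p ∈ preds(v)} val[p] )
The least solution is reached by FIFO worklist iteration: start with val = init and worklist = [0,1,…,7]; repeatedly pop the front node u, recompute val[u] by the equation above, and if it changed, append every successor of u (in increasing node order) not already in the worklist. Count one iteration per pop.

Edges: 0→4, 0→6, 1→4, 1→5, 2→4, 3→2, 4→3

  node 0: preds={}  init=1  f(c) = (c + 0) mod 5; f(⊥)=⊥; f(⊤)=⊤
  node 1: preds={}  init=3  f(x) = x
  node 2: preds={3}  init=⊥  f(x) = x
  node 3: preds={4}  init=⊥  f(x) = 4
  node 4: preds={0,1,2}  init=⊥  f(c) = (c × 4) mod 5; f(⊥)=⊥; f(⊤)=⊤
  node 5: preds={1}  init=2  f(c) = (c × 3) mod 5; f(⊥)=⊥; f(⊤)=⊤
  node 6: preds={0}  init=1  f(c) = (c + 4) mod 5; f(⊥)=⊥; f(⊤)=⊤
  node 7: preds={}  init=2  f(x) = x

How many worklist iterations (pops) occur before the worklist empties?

Worklist (11 pops):
  #1 pop 0: in=⊥ → 1 (no change)
  #2 pop 1: in=⊥ → 3 (no change)
  #3 pop 2: in=⊥ → ⊥ (no change)
  #4 pop 3: in=⊥ → 4 (was ⊥); enqueue [2]
  #5 pop 4: in=⊤ → ⊤ (was ⊥); enqueue [3]
  #6 pop 5: in=3 → ⊤ (was 2); enqueue []
  #7 pop 6: in=1 → ⊤ (was 1); enqueue []
  #8 pop 7: in=⊥ → 2 (no change)
  #9 pop 2: in=4 → 4 (was ⊥); enqueue [4]
  #10 pop 3: in=⊤ → 4 (no change)
  #11 pop 4: in=⊤ → ⊤ (no change)

Fixpoint:
  val[0] = 1
  val[1] = 3
  val[2] = 4
  val[3] = 4
  val[4] = ⊤
  val[5] = ⊤
  val[6] = ⊤
  val[7] = 2

11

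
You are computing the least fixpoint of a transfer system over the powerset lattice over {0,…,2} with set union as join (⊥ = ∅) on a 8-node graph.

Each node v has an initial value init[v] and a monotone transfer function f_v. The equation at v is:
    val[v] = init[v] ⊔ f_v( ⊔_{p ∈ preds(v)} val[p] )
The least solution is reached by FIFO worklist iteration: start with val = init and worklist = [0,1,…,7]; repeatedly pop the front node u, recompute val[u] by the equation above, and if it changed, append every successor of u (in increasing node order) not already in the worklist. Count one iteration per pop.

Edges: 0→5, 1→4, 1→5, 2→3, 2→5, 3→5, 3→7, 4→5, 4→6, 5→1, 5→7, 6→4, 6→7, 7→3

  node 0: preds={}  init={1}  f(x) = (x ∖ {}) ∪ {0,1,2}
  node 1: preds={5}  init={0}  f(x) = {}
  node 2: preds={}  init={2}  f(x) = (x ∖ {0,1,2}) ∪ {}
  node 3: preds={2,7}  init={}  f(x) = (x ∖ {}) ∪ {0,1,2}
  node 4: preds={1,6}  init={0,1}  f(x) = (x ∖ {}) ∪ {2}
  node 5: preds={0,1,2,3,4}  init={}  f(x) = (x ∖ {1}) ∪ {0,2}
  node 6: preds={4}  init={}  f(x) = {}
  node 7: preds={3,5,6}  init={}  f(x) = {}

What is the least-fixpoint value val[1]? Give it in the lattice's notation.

Trace (9 dequeues):
  [1] u=0 | in {} | out {0,1,2} | prev {1} | push {}
  [2] u=1 | in {} | out {0} | ==
  [3] u=2 | in {} | out {2} | ==
  [4] u=3 | in {2} | out {0,1,2} | prev {} | push {}
  [5] u=4 | in {0} | out {0,1,2} | prev {0,1} | push {}
  [6] u=5 | in {0,1,2} | out {0,2} | prev {} | push {1}
  [7] u=6 | in {0,1,2} | out {} | ==
  [8] u=7 | in {0,1,2} | out {} | ==
  [9] u=1 | in {0,2} | out {0} | ==

Converged values:
  [0] {0,1,2}
  [1] {0}
  [2] {2}
  [3] {0,1,2}
  [4] {0,1,2}
  [5] {0,2}
  [6] {}
  [7] {}

{0}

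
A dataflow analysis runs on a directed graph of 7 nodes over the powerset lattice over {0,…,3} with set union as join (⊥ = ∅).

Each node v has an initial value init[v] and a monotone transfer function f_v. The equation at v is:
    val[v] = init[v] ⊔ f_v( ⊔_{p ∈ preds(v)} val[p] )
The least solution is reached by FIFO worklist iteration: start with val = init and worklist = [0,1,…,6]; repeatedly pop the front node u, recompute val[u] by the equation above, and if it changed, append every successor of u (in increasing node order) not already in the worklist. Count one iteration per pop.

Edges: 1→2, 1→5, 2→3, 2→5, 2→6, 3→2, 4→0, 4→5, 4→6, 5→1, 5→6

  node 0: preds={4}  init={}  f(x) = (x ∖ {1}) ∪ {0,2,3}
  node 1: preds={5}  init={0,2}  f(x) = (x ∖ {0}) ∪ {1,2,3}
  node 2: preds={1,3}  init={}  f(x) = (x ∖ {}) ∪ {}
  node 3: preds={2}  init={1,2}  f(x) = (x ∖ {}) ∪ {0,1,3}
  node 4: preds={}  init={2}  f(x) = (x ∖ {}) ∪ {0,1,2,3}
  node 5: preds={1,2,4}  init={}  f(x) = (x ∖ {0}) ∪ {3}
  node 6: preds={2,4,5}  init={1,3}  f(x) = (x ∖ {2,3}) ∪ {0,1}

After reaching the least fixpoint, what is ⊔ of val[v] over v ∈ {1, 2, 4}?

{0,1,2,3}

Worklist (10 pops):
  #1 pop 0: in={2} → {0,2,3} (was {}); enqueue []
  #2 pop 1: in={} → {0,1,2,3} (was {0,2}); enqueue []
  #3 pop 2: in={0,1,2,3} → {0,1,2,3} (was {}); enqueue []
  #4 pop 3: in={0,1,2,3} → {0,1,2,3} (was {1,2}); enqueue [2]
  #5 pop 4: in={} → {0,1,2,3} (was {2}); enqueue [0]
  #6 pop 5: in={0,1,2,3} → {1,2,3} (was {}); enqueue [1]
  #7 pop 6: in={0,1,2,3} → {0,1,3} (was {1,3}); enqueue []
  #8 pop 2: in={0,1,2,3} → {0,1,2,3} (no change)
  #9 pop 0: in={0,1,2,3} → {0,2,3} (no change)
  #10 pop 1: in={1,2,3} → {0,1,2,3} (no change)

Fixpoint:
  val[0] = {0,2,3}
  val[1] = {0,1,2,3}
  val[2] = {0,1,2,3}
  val[3] = {0,1,2,3}
  val[4] = {0,1,2,3}
  val[5] = {1,2,3}
  val[6] = {0,1,3}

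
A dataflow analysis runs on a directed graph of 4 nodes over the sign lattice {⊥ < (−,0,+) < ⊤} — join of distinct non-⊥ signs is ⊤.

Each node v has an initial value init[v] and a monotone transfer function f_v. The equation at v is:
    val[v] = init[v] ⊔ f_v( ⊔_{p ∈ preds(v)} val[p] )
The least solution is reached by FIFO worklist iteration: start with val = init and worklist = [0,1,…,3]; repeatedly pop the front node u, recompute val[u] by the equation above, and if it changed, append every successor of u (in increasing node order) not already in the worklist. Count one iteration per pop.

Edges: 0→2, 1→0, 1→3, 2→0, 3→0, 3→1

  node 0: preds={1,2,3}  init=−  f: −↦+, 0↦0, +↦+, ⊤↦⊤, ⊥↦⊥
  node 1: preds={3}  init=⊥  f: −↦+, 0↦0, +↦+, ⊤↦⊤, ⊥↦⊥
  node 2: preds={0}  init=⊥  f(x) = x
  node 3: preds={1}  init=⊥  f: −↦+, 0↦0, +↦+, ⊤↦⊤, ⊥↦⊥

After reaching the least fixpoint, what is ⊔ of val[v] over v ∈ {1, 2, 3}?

Worklist (7 pops):
  #1 pop 0: in=⊥ → − (no change)
  #2 pop 1: in=⊥ → ⊥ (no change)
  #3 pop 2: in=− → − (was ⊥); enqueue [0]
  #4 pop 3: in=⊥ → ⊥ (no change)
  #5 pop 0: in=− → ⊤ (was −); enqueue [2]
  #6 pop 2: in=⊤ → ⊤ (was −); enqueue [0]
  #7 pop 0: in=⊤ → ⊤ (no change)

Fixpoint:
  val[0] = ⊤
  val[1] = ⊥
  val[2] = ⊤
  val[3] = ⊥

⊤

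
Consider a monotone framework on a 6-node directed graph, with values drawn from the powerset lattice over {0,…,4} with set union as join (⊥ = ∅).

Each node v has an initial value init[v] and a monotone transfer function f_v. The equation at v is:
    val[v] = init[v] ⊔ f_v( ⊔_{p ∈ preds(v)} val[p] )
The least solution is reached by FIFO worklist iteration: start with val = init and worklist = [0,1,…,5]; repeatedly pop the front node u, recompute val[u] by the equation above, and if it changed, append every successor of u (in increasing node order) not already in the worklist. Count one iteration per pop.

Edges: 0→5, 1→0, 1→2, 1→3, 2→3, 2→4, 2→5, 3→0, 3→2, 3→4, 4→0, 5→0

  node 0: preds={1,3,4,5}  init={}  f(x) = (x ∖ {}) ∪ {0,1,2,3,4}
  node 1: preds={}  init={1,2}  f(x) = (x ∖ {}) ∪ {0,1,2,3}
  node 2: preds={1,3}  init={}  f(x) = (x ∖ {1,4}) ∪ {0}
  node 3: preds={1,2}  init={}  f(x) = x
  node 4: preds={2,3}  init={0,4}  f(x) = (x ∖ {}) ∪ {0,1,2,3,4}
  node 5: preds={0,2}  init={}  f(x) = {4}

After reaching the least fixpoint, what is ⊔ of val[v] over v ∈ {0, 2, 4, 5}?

Trace (8 dequeues):
  [1] u=0 | in {0,1,2,4} | out {0,1,2,3,4} | prev {} | push {}
  [2] u=1 | in {} | out {0,1,2,3} | prev {1,2} | push {0}
  [3] u=2 | in {0,1,2,3} | out {0,2,3} | prev {} | push {}
  [4] u=3 | in {0,1,2,3} | out {0,1,2,3} | prev {} | push {2}
  [5] u=4 | in {0,1,2,3} | out {0,1,2,3,4} | prev {0,4} | push {}
  [6] u=5 | in {0,1,2,3,4} | out {4} | prev {} | push {}
  [7] u=0 | in {0,1,2,3,4} | out {0,1,2,3,4} | ==
  [8] u=2 | in {0,1,2,3} | out {0,2,3} | ==

Converged values:
  [0] {0,1,2,3,4}
  [1] {0,1,2,3}
  [2] {0,2,3}
  [3] {0,1,2,3}
  [4] {0,1,2,3,4}
  [5] {4}

{0,1,2,3,4}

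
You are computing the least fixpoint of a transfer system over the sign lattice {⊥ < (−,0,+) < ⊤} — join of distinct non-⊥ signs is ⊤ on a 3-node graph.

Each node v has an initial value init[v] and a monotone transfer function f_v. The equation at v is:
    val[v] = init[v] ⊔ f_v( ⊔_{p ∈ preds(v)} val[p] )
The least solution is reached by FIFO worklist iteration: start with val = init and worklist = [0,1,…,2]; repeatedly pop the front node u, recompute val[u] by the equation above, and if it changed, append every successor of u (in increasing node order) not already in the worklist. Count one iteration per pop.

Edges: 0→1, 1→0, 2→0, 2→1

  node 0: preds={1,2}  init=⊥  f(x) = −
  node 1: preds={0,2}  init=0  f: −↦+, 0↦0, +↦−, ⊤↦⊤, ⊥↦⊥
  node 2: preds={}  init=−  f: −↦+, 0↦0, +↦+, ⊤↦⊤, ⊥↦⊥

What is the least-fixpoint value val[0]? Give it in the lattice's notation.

Iteration log — 4 steps:
  step 1. node 0  ⊔preds=⊤  new=−  old=⊥  +wl: 
  step 2. node 1  ⊔preds=−  new=⊤  old=0  +wl: 0
  step 3. node 2  ⊔preds=⊥  new=−  stable
  step 4. node 0  ⊔preds=⊤  new=−  stable

Least fixpoint reached:
  node 0: −
  node 1: ⊤
  node 2: −

−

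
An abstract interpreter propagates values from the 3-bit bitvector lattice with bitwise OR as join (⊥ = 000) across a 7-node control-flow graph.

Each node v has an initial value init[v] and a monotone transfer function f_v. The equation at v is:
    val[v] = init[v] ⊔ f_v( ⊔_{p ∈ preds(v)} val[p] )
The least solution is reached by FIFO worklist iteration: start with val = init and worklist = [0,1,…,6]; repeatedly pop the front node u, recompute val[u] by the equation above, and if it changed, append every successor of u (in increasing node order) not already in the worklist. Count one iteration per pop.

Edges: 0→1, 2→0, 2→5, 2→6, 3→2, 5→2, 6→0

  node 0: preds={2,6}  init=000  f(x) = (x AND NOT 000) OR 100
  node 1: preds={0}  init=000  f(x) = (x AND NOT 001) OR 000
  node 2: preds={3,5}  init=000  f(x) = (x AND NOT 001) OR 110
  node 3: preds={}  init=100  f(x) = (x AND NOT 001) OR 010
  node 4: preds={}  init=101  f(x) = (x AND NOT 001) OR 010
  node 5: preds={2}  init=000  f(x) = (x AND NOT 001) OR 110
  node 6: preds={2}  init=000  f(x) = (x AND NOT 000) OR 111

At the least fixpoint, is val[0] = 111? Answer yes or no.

yes

Worklist (10 pops):
  #1 pop 0: in=000 → 100 (was 000); enqueue []
  #2 pop 1: in=100 → 100 (was 000); enqueue []
  #3 pop 2: in=100 → 110 (was 000); enqueue [0]
  #4 pop 3: in=000 → 110 (was 100); enqueue [2]
  #5 pop 4: in=000 → 111 (was 101); enqueue []
  #6 pop 5: in=110 → 110 (was 000); enqueue []
  #7 pop 6: in=110 → 111 (was 000); enqueue []
  #8 pop 0: in=111 → 111 (was 100); enqueue [1]
  #9 pop 2: in=110 → 110 (no change)
  #10 pop 1: in=111 → 110 (was 100); enqueue []

Fixpoint:
  val[0] = 111
  val[1] = 110
  val[2] = 110
  val[3] = 110
  val[4] = 111
  val[5] = 110
  val[6] = 111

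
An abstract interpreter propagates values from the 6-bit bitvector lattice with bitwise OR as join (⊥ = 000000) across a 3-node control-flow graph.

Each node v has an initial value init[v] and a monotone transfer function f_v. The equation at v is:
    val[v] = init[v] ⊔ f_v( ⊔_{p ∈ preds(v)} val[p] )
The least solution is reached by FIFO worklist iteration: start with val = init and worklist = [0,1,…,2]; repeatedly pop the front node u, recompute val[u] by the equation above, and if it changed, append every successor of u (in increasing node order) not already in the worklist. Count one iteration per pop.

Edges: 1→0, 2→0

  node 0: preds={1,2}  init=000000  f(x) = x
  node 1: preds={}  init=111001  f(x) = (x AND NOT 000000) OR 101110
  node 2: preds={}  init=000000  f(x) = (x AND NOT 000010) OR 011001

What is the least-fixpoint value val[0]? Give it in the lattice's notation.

Iteration log — 4 steps:
  step 1. node 0  ⊔preds=111001  new=111001  old=000000  +wl: 
  step 2. node 1  ⊔preds=000000  new=111111  old=111001  +wl: 0
  step 3. node 2  ⊔preds=000000  new=011001  old=000000  +wl: 
  step 4. node 0  ⊔preds=111111  new=111111  old=111001  +wl: 

Least fixpoint reached:
  node 0: 111111
  node 1: 111111
  node 2: 011001

111111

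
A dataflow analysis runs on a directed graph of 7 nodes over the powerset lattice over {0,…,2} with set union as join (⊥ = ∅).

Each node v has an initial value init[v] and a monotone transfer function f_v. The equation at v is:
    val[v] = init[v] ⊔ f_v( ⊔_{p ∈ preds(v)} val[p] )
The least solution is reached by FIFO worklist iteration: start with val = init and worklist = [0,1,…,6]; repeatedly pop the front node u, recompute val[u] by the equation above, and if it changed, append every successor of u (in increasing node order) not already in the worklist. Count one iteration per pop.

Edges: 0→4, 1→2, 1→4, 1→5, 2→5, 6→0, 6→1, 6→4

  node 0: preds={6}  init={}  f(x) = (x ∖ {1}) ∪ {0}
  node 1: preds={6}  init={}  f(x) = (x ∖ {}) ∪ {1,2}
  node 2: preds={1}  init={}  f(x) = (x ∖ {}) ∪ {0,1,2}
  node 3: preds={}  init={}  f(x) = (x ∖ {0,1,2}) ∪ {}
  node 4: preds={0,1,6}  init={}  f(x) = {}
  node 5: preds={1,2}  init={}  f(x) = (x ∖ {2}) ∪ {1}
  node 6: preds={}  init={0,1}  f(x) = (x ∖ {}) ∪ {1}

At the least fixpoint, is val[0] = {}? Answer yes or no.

no

Iteration log — 7 steps:
  step 1. node 0  ⊔preds={0,1}  new={0}  old={}  +wl: 
  step 2. node 1  ⊔preds={0,1}  new={0,1,2}  old={}  +wl: 
  step 3. node 2  ⊔preds={0,1,2}  new={0,1,2}  old={}  +wl: 
  step 4. node 3  ⊔preds={}  new={}  stable
  step 5. node 4  ⊔preds={0,1,2}  new={}  stable
  step 6. node 5  ⊔preds={0,1,2}  new={0,1}  old={}  +wl: 
  step 7. node 6  ⊔preds={}  new={0,1}  stable

Least fixpoint reached:
  node 0: {0}
  node 1: {0,1,2}
  node 2: {0,1,2}
  node 3: {}
  node 4: {}
  node 5: {0,1}
  node 6: {0,1}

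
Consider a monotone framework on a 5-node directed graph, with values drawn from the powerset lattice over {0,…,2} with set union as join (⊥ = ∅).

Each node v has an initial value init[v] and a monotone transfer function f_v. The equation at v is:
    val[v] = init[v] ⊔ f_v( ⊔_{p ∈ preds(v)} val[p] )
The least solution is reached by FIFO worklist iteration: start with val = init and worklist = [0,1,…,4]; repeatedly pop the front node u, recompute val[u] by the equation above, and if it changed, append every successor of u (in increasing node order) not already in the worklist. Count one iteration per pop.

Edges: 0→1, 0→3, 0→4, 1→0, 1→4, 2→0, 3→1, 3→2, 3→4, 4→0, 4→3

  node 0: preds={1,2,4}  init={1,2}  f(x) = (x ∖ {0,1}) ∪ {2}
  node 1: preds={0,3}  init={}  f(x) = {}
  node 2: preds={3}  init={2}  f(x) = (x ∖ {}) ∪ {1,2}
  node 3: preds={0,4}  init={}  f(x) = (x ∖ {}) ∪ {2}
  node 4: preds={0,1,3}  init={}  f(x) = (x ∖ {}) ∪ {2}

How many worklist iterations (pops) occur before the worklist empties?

Worklist (9 pops):
  #1 pop 0: in={2} → {1,2} (no change)
  #2 pop 1: in={1,2} → {} (no change)
  #3 pop 2: in={} → {1,2} (was {2}); enqueue [0]
  #4 pop 3: in={1,2} → {1,2} (was {}); enqueue [1,2]
  #5 pop 4: in={1,2} → {1,2} (was {}); enqueue [3]
  #6 pop 0: in={1,2} → {1,2} (no change)
  #7 pop 1: in={1,2} → {} (no change)
  #8 pop 2: in={1,2} → {1,2} (no change)
  #9 pop 3: in={1,2} → {1,2} (no change)

Fixpoint:
  val[0] = {1,2}
  val[1] = {}
  val[2] = {1,2}
  val[3] = {1,2}
  val[4] = {1,2}

9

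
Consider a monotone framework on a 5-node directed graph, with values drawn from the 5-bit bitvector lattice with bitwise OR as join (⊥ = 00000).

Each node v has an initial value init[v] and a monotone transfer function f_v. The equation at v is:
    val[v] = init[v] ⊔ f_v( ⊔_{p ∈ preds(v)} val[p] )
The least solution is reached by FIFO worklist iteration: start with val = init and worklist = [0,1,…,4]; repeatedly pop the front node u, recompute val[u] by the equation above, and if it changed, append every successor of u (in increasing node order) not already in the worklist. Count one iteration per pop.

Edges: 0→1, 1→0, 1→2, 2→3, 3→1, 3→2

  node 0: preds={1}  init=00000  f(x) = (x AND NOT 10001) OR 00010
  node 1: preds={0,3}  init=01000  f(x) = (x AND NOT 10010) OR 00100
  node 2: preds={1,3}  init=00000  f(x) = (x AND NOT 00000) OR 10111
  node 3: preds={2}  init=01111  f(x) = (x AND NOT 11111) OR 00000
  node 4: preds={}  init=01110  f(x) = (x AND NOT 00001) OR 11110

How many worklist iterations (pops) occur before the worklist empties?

7

Trace (7 dequeues):
  [1] u=0 | in 01000 | out 01010 | prev 00000 | push {}
  [2] u=1 | in 01111 | out 01101 | prev 01000 | push {0}
  [3] u=2 | in 01111 | out 11111 | prev 00000 | push {}
  [4] u=3 | in 11111 | out 01111 | ==
  [5] u=4 | in 00000 | out 11110 | prev 01110 | push {}
  [6] u=0 | in 01101 | out 01110 | prev 01010 | push {1}
  [7] u=1 | in 01111 | out 01101 | ==

Converged values:
  [0] 01110
  [1] 01101
  [2] 11111
  [3] 01111
  [4] 11110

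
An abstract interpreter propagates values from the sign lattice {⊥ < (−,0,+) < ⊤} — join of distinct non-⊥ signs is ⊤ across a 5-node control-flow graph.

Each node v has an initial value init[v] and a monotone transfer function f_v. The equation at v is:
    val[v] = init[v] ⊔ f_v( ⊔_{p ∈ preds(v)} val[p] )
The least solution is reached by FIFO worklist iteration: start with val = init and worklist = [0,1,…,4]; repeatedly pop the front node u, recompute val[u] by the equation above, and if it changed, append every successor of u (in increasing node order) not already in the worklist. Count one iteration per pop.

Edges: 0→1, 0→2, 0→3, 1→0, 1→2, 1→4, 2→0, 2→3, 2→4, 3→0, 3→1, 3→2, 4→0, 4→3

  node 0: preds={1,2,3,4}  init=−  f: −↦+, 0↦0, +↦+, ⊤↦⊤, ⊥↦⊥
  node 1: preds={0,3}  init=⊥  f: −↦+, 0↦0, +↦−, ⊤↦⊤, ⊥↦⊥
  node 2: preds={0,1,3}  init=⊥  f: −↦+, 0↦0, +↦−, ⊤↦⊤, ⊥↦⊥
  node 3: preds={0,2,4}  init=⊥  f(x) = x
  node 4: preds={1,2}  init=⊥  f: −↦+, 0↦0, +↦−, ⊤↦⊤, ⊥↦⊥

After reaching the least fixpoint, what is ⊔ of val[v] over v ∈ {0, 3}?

Iteration log — 11 steps:
  step 1. node 0  ⊔preds=⊥  new=−  stable
  step 2. node 1  ⊔preds=−  new=+  old=⊥  +wl: 0
  step 3. node 2  ⊔preds=⊤  new=⊤  old=⊥  +wl: 
  step 4. node 3  ⊔preds=⊤  new=⊤  old=⊥  +wl: 1,2
  step 5. node 4  ⊔preds=⊤  new=⊤  old=⊥  +wl: 3
  step 6. node 0  ⊔preds=⊤  new=⊤  old=−  +wl: 
  step 7. node 1  ⊔preds=⊤  new=⊤  old=+  +wl: 0,4
  step 8. node 2  ⊔preds=⊤  new=⊤  stable
  step 9. node 3  ⊔preds=⊤  new=⊤  stable
  step 10. node 0  ⊔preds=⊤  new=⊤  stable
  step 11. node 4  ⊔preds=⊤  new=⊤  stable

Least fixpoint reached:
  node 0: ⊤
  node 1: ⊤
  node 2: ⊤
  node 3: ⊤
  node 4: ⊤

⊤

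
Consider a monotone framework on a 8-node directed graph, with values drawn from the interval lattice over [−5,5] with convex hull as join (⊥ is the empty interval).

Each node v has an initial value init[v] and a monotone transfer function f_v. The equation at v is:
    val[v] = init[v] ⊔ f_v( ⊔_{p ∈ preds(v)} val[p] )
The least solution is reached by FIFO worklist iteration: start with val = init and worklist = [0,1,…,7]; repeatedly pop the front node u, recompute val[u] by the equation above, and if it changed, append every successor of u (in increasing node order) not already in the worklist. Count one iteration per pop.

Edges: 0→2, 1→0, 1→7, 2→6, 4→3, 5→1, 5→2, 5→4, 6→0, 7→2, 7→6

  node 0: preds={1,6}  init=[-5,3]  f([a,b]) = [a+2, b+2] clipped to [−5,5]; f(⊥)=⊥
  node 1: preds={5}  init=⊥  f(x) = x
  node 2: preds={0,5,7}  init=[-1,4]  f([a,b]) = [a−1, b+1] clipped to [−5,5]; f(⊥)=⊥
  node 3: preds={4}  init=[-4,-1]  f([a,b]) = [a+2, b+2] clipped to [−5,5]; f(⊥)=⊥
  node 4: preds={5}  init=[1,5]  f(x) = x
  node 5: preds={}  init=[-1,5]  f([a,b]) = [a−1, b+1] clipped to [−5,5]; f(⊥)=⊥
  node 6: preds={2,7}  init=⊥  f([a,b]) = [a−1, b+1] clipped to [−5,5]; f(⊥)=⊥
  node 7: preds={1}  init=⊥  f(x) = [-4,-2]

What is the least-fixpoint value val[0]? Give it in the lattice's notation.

Trace (12 dequeues):
  [1] u=0 | in ⊥ | out [-5,3] | ==
  [2] u=1 | in [-1,5] | out [-1,5] | prev ⊥ | push {0}
  [3] u=2 | in [-5,5] | out [-5,5] | prev [-1,4] | push {}
  [4] u=3 | in [1,5] | out [-4,5] | prev [-4,-1] | push {}
  [5] u=4 | in [-1,5] | out [-1,5] | prev [1,5] | push {3}
  [6] u=5 | in ⊥ | out [-1,5] | ==
  [7] u=6 | in [-5,5] | out [-5,5] | prev ⊥ | push {}
  [8] u=7 | in [-1,5] | out [-4,-2] | prev ⊥ | push {2,6}
  [9] u=0 | in [-5,5] | out [-5,5] | prev [-5,3] | push {}
  [10] u=3 | in [-1,5] | out [-4,5] | ==
  [11] u=2 | in [-5,5] | out [-5,5] | ==
  [12] u=6 | in [-5,5] | out [-5,5] | ==

Converged values:
  [0] [-5,5]
  [1] [-1,5]
  [2] [-5,5]
  [3] [-4,5]
  [4] [-1,5]
  [5] [-1,5]
  [6] [-5,5]
  [7] [-4,-2]

[-5,5]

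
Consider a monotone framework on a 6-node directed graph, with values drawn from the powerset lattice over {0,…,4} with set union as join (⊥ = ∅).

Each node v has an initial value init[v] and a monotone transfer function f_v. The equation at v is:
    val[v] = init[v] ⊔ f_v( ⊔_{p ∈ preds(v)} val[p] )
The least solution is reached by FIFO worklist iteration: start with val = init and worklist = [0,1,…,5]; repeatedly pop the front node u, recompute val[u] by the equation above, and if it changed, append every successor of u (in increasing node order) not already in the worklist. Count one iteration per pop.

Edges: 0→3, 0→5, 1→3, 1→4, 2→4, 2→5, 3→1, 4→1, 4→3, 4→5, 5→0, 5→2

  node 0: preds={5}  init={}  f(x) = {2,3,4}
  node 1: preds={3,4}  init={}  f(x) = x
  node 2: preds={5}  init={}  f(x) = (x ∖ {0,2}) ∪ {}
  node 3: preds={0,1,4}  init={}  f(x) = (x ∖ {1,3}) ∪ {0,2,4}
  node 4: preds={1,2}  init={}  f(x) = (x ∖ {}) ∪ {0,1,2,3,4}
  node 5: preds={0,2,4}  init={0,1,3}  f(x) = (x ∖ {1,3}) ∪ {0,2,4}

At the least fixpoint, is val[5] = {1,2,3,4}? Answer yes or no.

Iteration log — 12 steps:
  step 1. node 0  ⊔preds={0,1,3}  new={2,3,4}  old={}  +wl: 
  step 2. node 1  ⊔preds={}  new={}  stable
  step 3. node 2  ⊔preds={0,1,3}  new={1,3}  old={}  +wl: 
  step 4. node 3  ⊔preds={2,3,4}  new={0,2,4}  old={}  +wl: 1
  step 5. node 4  ⊔preds={1,3}  new={0,1,2,3,4}  old={}  +wl: 3
  step 6. node 5  ⊔preds={0,1,2,3,4}  new={0,1,2,3,4}  old={0,1,3}  +wl: 0,2
  step 7. node 1  ⊔preds={0,1,2,3,4}  new={0,1,2,3,4}  old={}  +wl: 4
  step 8. node 3  ⊔preds={0,1,2,3,4}  new={0,2,4}  stable
  step 9. node 0  ⊔preds={0,1,2,3,4}  new={2,3,4}  stable
  step 10. node 2  ⊔preds={0,1,2,3,4}  new={1,3,4}  old={1,3}  +wl: 5
  step 11. node 4  ⊔preds={0,1,2,3,4}  new={0,1,2,3,4}  stable
  step 12. node 5  ⊔preds={0,1,2,3,4}  new={0,1,2,3,4}  stable

Least fixpoint reached:
  node 0: {2,3,4}
  node 1: {0,1,2,3,4}
  node 2: {1,3,4}
  node 3: {0,2,4}
  node 4: {0,1,2,3,4}
  node 5: {0,1,2,3,4}

no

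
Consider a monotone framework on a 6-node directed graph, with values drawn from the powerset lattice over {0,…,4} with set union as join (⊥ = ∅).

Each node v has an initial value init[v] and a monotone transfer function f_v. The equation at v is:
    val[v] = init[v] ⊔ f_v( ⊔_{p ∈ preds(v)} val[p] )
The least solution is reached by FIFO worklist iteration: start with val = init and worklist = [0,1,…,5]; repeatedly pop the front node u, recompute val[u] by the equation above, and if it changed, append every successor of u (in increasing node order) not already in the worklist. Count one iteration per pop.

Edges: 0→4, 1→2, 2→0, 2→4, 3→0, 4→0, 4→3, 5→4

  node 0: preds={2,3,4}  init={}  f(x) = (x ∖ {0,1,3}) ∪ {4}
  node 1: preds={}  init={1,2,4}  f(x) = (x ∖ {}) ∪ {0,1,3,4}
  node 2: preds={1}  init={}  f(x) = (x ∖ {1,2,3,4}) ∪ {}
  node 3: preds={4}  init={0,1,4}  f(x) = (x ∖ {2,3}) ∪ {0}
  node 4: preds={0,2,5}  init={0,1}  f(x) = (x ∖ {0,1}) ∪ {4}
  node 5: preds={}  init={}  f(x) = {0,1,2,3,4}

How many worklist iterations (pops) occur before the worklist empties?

Trace (12 dequeues):
  [1] u=0 | in {0,1,4} | out {4} | prev {} | push {}
  [2] u=1 | in {} | out {0,1,2,3,4} | prev {1,2,4} | push {}
  [3] u=2 | in {0,1,2,3,4} | out {0} | prev {} | push {0}
  [4] u=3 | in {0,1} | out {0,1,4} | ==
  [5] u=4 | in {0,4} | out {0,1,4} | prev {0,1} | push {3}
  [6] u=5 | in {} | out {0,1,2,3,4} | prev {} | push {4}
  [7] u=0 | in {0,1,4} | out {4} | ==
  [8] u=3 | in {0,1,4} | out {0,1,4} | ==
  [9] u=4 | in {0,1,2,3,4} | out {0,1,2,3,4} | prev {0,1,4} | push {0,3}
  [10] u=0 | in {0,1,2,3,4} | out {2,4} | prev {4} | push {4}
  [11] u=3 | in {0,1,2,3,4} | out {0,1,4} | ==
  [12] u=4 | in {0,1,2,3,4} | out {0,1,2,3,4} | ==

Converged values:
  [0] {2,4}
  [1] {0,1,2,3,4}
  [2] {0}
  [3] {0,1,4}
  [4] {0,1,2,3,4}
  [5] {0,1,2,3,4}

12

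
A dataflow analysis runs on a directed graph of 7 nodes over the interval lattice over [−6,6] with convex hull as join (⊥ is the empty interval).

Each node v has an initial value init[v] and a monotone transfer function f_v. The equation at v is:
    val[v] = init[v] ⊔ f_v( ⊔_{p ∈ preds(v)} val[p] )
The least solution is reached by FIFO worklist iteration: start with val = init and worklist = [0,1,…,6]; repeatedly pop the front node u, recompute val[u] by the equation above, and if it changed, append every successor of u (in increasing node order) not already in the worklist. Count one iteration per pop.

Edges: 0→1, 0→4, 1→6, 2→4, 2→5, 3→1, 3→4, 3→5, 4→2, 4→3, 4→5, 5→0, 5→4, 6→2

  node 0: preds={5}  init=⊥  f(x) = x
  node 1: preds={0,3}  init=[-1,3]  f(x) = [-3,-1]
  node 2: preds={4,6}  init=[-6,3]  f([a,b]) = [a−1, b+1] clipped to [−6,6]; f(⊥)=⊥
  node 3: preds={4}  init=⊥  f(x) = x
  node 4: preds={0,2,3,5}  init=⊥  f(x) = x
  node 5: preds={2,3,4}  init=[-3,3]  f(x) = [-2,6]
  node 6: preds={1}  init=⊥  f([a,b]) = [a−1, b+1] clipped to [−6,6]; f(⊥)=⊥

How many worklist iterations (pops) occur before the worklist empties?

18

Iteration log — 18 steps:
  step 1. node 0  ⊔preds=[-3,3]  new=[-3,3]  old=⊥  +wl: 
  step 2. node 1  ⊔preds=[-3,3]  new=[-3,3]  old=[-1,3]  +wl: 
  step 3. node 2  ⊔preds=⊥  new=[-6,3]  stable
  step 4. node 3  ⊔preds=⊥  new=⊥  stable
  step 5. node 4  ⊔preds=[-6,3]  new=[-6,3]  old=⊥  +wl: 2,3
  step 6. node 5  ⊔preds=[-6,3]  new=[-3,6]  old=[-3,3]  +wl: 0,4
  step 7. node 6  ⊔preds=[-3,3]  new=[-4,4]  old=⊥  +wl: 
  step 8. node 2  ⊔preds=[-6,4]  new=[-6,5]  old=[-6,3]  +wl: 5
  step 9. node 3  ⊔preds=[-6,3]  new=[-6,3]  old=⊥  +wl: 1
  step 10. node 0  ⊔preds=[-3,6]  new=[-3,6]  old=[-3,3]  +wl: 
  step 11. node 4  ⊔preds=[-6,6]  new=[-6,6]  old=[-6,3]  +wl: 2,3
  step 12. node 5  ⊔preds=[-6,6]  new=[-3,6]  stable
  step 13. node 1  ⊔preds=[-6,6]  new=[-3,3]  stable
  step 14. node 2  ⊔preds=[-6,6]  new=[-6,6]  old=[-6,5]  +wl: 4,5
  step 15. node 3  ⊔preds=[-6,6]  new=[-6,6]  old=[-6,3]  +wl: 1
  step 16. node 4  ⊔preds=[-6,6]  new=[-6,6]  stable
  step 17. node 5  ⊔preds=[-6,6]  new=[-3,6]  stable
  step 18. node 1  ⊔preds=[-6,6]  new=[-3,3]  stable

Least fixpoint reached:
  node 0: [-3,6]
  node 1: [-3,3]
  node 2: [-6,6]
  node 3: [-6,6]
  node 4: [-6,6]
  node 5: [-3,6]
  node 6: [-4,4]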